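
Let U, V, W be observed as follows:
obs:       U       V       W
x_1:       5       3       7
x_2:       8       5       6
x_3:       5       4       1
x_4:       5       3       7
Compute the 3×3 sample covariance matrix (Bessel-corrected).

Step 1 — column means:
  mean(U) = (5 + 8 + 5 + 5) / 4 = 23/4 = 5.75
  mean(V) = (3 + 5 + 4 + 3) / 4 = 15/4 = 3.75
  mean(W) = (7 + 6 + 1 + 7) / 4 = 21/4 = 5.25

Step 2 — sample covariance S[i,j] = (1/(n-1)) · Σ_k (x_{k,i} - mean_i) · (x_{k,j} - mean_j), with n-1 = 3.
  S[U,U] = ((-0.75)·(-0.75) + (2.25)·(2.25) + (-0.75)·(-0.75) + (-0.75)·(-0.75)) / 3 = 6.75/3 = 2.25
  S[U,V] = ((-0.75)·(-0.75) + (2.25)·(1.25) + (-0.75)·(0.25) + (-0.75)·(-0.75)) / 3 = 3.75/3 = 1.25
  S[U,W] = ((-0.75)·(1.75) + (2.25)·(0.75) + (-0.75)·(-4.25) + (-0.75)·(1.75)) / 3 = 2.25/3 = 0.75
  S[V,V] = ((-0.75)·(-0.75) + (1.25)·(1.25) + (0.25)·(0.25) + (-0.75)·(-0.75)) / 3 = 2.75/3 = 0.9167
  S[V,W] = ((-0.75)·(1.75) + (1.25)·(0.75) + (0.25)·(-4.25) + (-0.75)·(1.75)) / 3 = -2.75/3 = -0.9167
  S[W,W] = ((1.75)·(1.75) + (0.75)·(0.75) + (-4.25)·(-4.25) + (1.75)·(1.75)) / 3 = 24.75/3 = 8.25

S is symmetric (S[j,i] = S[i,j]). Assembling:

S = [[2.25, 1.25, 0.75],
 [1.25, 0.9167, -0.9167],
 [0.75, -0.9167, 8.25]]


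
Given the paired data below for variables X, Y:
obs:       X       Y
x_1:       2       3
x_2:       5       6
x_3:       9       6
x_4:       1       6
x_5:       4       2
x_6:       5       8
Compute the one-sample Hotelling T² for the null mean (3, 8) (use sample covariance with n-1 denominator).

Step 1 — sample mean vector:
  mean(X) = (2 + 5 + 9 + 1 + 4 + 5) / 6 = 26/6 = 4.3333
  mean(Y) = (3 + 6 + 6 + 6 + 2 + 8) / 6 = 31/6 = 5.1667
  x̄ = (4.3333, 5.1667),  deviation x̄ - mu_0 = (4.3333, 5.1667) - (3, 8) = (1.3333, -2.8333).

Step 2 — sample covariance matrix, S[i,j] = (1/(n-1)) · Σ_k (x_{k,i} - mean_i) · (x_{k,j} - mean_j), divisor n-1 = 5:
  S[X,X] = ((-2.3333)·(-2.3333) + (0.6667)·(0.6667) + (4.6667)·(4.6667) + (-3.3333)·(-3.3333) + (-0.3333)·(-0.3333) + (0.6667)·(0.6667)) / 5 = 39.3333/5 = 7.8667
  S[X,Y] = ((-2.3333)·(-2.1667) + (0.6667)·(0.8333) + (4.6667)·(0.8333) + (-3.3333)·(0.8333) + (-0.3333)·(-3.1667) + (0.6667)·(2.8333)) / 5 = 9.6667/5 = 1.9333
  S[Y,Y] = ((-2.1667)·(-2.1667) + (0.8333)·(0.8333) + (0.8333)·(0.8333) + (0.8333)·(0.8333) + (-3.1667)·(-3.1667) + (2.8333)·(2.8333)) / 5 = 24.8333/5 = 4.9667
  S = [[7.8667, 1.9333],
 [1.9333, 4.9667]].

Step 3 — invert S. det(S) = 7.8667·4.9667 - (1.9333)² = 35.3333.
  S^{-1} = (1/det) · [[d, -b], [-b, a]] = [[0.1406, -0.0547],
 [-0.0547, 0.2226]].

Step 4 — quadratic form (x̄ - mu_0)^T · S^{-1} · (x̄ - mu_0):
  S^{-1} · (x̄ - mu_0) = (0.3425, -0.7038),
  (x̄ - mu_0)^T · [...] = (1.3333)·(0.3425) + (-2.8333)·(-0.7038) = 2.4506.

Step 5 — scale by n: T² = 6 · 2.4506 = 14.7038.

T² ≈ 14.7038


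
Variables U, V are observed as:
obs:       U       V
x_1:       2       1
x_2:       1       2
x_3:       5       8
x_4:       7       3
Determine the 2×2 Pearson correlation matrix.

Step 1 — column means:
  mean(U) = (2 + 1 + 5 + 7) / 4 = 15/4 = 3.75
  mean(V) = (1 + 2 + 8 + 3) / 4 = 14/4 = 3.5

Step 2 — sample variances and covariances s[i,j] = (1/(n-1)) · Σ_k (x_{k,i} - mean_i) · (x_{k,j} - mean_j), with n-1 = 3:
  s[U,U] = ((-1.75)·(-1.75) + (-2.75)·(-2.75) + (1.25)·(1.25) + (3.25)·(3.25)) / 3 = 22.75/3 = 7.5833
  s[U,V] = ((-1.75)·(-2.5) + (-2.75)·(-1.5) + (1.25)·(4.5) + (3.25)·(-0.5)) / 3 = 12.5/3 = 4.1667
  s[V,V] = ((-2.5)·(-2.5) + (-1.5)·(-1.5) + (4.5)·(4.5) + (-0.5)·(-0.5)) / 3 = 29/3 = 9.6667
  Sample standard deviations s_i = √(s[i,i]):
  s(U) = √(7.5833) = 2.7538
  s(V) = √(9.6667) = 3.1091

Step 3 — r_{ij} = s_{ij} / (s_i · s_j):
  r[U,U] = 1 (diagonal).
  r[U,V] = 4.1667 / (2.7538 · 3.1091) = 4.1667 / 8.5619 = 0.4867
  r[V,V] = 1 (diagonal).

R is symmetric with unit diagonal. Assembling:

R = [[1, 0.4867],
 [0.4867, 1]]


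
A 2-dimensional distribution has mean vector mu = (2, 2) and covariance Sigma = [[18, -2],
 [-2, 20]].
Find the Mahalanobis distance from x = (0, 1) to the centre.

Step 1 — centre the observation: (x - mu) = (-2, -1).

Step 2 — invert Sigma. det(Sigma) = 18·20 - (-2)² = 356.
  Sigma^{-1} = (1/det) · [[d, -b], [-b, a]] = [[0.0562, 0.0056],
 [0.0056, 0.0506]].

Step 3 — form the quadratic (x - mu)^T · Sigma^{-1} · (x - mu):
  Sigma^{-1} · (x - mu) = (-0.118, -0.0618).
  (x - mu)^T · [Sigma^{-1} · (x - mu)] = (-2)·(-0.118) + (-1)·(-0.0618) = 0.2978.

Step 4 — take square root: d = √(0.2978) ≈ 0.5457.

d(x, mu) = √(0.2978) ≈ 0.5457


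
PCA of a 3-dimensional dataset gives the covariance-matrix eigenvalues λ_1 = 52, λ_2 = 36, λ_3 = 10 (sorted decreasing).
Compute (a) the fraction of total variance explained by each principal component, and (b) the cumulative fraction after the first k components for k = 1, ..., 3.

Step 1 — total variance = trace(Sigma) = Σ λ_i = 52 + 36 + 10 = 98.

Step 2 — fraction explained by component i = λ_i / Σ λ:
  PC1: 52/98 = 0.5306
  PC2: 36/98 = 0.3673
  PC3: 10/98 = 0.102

Step 3 — cumulative fraction after k components = (λ_1 + ... + λ_k) / Σ λ:
  k = 1: 52/98 = 0.5306
  k = 2: (52 + 36)/98 = 88/98 = 0.898
  k = 3: (52 + 36 + 10)/98 = 98/98 = 1

Summary (fraction, with percent):

explained: PC1 0.5306 (53.06%), PC2 0.3673 (36.73%), PC3 0.102 (10.2%);  cumulative: 0.5306, 0.898, 1


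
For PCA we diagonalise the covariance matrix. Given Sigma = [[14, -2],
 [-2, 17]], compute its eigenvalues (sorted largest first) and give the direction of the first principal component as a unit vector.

Step 1 — characteristic polynomial of 2×2 Sigma:
  det(Sigma - λI) = λ² - trace · λ + det = 0.
  trace = 14 + 17 = 31, det = 14·17 - (-2)² = 234.
Step 2 — discriminant:
  Δ = trace² - 4·det = 961 - 936 = 25.
Step 3 — eigenvalues:
  λ = (trace ± √Δ)/2 = (31 ± 5)/2,
  λ_1 = 18,  λ_2 = 13.

Step 4 — unit eigenvector for λ_1: solve (Sigma - λ_1 I)v = 0. First row:
  (14 - 18)·v_x + (-2)·v_y = 0, i.e. (-4)·v_x + (-2)·v_y = 0,
  so v ∝ (b, λ_1 - a) = (-2, 4); multiply by -1 so the first entry is positive: u = (2, -4).
  ||u|| = √((2)² + (-4)²) = √(20) ≈ 4.4721,
  v_1 = u/||u|| ≈ (0.4472, -0.8944) (||v_1|| = 1).

λ_1 = 18,  λ_2 = 13;  v_1 ≈ (0.4472, -0.8944)


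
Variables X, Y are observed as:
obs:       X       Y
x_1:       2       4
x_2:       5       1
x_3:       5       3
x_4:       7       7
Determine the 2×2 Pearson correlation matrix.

Step 1 — column means:
  mean(X) = (2 + 5 + 5 + 7) / 4 = 19/4 = 4.75
  mean(Y) = (4 + 1 + 3 + 7) / 4 = 15/4 = 3.75

Step 2 — sample variances and covariances s[i,j] = (1/(n-1)) · Σ_k (x_{k,i} - mean_i) · (x_{k,j} - mean_j), with n-1 = 3:
  s[X,X] = ((-2.75)·(-2.75) + (0.25)·(0.25) + (0.25)·(0.25) + (2.25)·(2.25)) / 3 = 12.75/3 = 4.25
  s[X,Y] = ((-2.75)·(0.25) + (0.25)·(-2.75) + (0.25)·(-0.75) + (2.25)·(3.25)) / 3 = 5.75/3 = 1.9167
  s[Y,Y] = ((0.25)·(0.25) + (-2.75)·(-2.75) + (-0.75)·(-0.75) + (3.25)·(3.25)) / 3 = 18.75/3 = 6.25
  Sample standard deviations s_i = √(s[i,i]):
  s(X) = √(4.25) = 2.0616
  s(Y) = √(6.25) = 2.5

Step 3 — r_{ij} = s_{ij} / (s_i · s_j):
  r[X,X] = 1 (diagonal).
  r[X,Y] = 1.9167 / (2.0616 · 2.5) = 1.9167 / 5.1539 = 0.3719
  r[Y,Y] = 1 (diagonal).

R is symmetric with unit diagonal. Assembling:

R = [[1, 0.3719],
 [0.3719, 1]]


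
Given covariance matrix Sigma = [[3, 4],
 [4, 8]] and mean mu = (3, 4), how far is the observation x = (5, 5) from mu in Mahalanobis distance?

Step 1 — centre the observation: (x - mu) = (2, 1).

Step 2 — invert Sigma. det(Sigma) = 3·8 - (4)² = 8.
  Sigma^{-1} = (1/det) · [[d, -b], [-b, a]] = [[1, -0.5],
 [-0.5, 0.375]].

Step 3 — form the quadratic (x - mu)^T · Sigma^{-1} · (x - mu):
  Sigma^{-1} · (x - mu) = (1.5, -0.625).
  (x - mu)^T · [Sigma^{-1} · (x - mu)] = (2)·(1.5) + (1)·(-0.625) = 2.375.

Step 4 — take square root: d = √(2.375) ≈ 1.5411.

d(x, mu) = √(2.375) ≈ 1.5411


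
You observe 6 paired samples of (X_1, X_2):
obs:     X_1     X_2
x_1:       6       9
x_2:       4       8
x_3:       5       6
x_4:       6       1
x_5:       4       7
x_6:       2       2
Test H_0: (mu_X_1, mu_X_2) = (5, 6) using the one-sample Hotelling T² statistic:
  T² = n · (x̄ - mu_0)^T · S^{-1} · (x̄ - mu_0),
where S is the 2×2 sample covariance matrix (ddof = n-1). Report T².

Step 1 — sample mean vector:
  mean(X_1) = (6 + 4 + 5 + 6 + 4 + 2) / 6 = 27/6 = 4.5
  mean(X_2) = (9 + 8 + 6 + 1 + 7 + 2) / 6 = 33/6 = 5.5
  x̄ = (4.5, 5.5),  deviation x̄ - mu_0 = (4.5, 5.5) - (5, 6) = (-0.5, -0.5).

Step 2 — sample covariance matrix, S[i,j] = (1/(n-1)) · Σ_k (x_{k,i} - mean_i) · (x_{k,j} - mean_j), divisor n-1 = 5:
  S[X_1,X_1] = ((1.5)·(1.5) + (-0.5)·(-0.5) + (0.5)·(0.5) + (1.5)·(1.5) + (-0.5)·(-0.5) + (-2.5)·(-2.5)) / 5 = 11.5/5 = 2.3
  S[X_1,X_2] = ((1.5)·(3.5) + (-0.5)·(2.5) + (0.5)·(0.5) + (1.5)·(-4.5) + (-0.5)·(1.5) + (-2.5)·(-3.5)) / 5 = 5.5/5 = 1.1
  S[X_2,X_2] = ((3.5)·(3.5) + (2.5)·(2.5) + (0.5)·(0.5) + (-4.5)·(-4.5) + (1.5)·(1.5) + (-3.5)·(-3.5)) / 5 = 53.5/5 = 10.7
  S = [[2.3, 1.1],
 [1.1, 10.7]].

Step 3 — invert S. det(S) = 2.3·10.7 - (1.1)² = 23.4.
  S^{-1} = (1/det) · [[d, -b], [-b, a]] = [[0.4573, -0.047],
 [-0.047, 0.0983]].

Step 4 — quadratic form (x̄ - mu_0)^T · S^{-1} · (x̄ - mu_0):
  S^{-1} · (x̄ - mu_0) = (-0.2051, -0.0256),
  (x̄ - mu_0)^T · [...] = (-0.5)·(-0.2051) + (-0.5)·(-0.0256) = 0.1154.

Step 5 — scale by n: T² = 6 · 0.1154 = 0.6923.

T² ≈ 0.6923


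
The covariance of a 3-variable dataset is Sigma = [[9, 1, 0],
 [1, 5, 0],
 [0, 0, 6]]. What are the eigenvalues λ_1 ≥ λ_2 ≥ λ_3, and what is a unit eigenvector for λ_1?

Step 1 — characteristic polynomial p(λ) = det(λI - Sigma) = λ³ - tr·λ² + c_1·λ - det, where tr = trace, c_1 = sum of the principal 2×2 minors, det = det(Sigma):
  tr = 9 + 5 + 6 = 20,
  c_1 = (9·5 - (1)²) + (9·6 - (0)²) + (5·6 - (0)²) = 44 + 54 + 30 = 128,
  det = 9·(5·6 - (0)²) - (1)·((1)·6 - (0)·(0)) + (0)·((1)·(0) - 5·(0)) = 9·(30) - (1)·(6) + (0)·(0) = 264.
  So p(λ) = λ³ - 20λ² + 128λ - 264.
Step 2 — look for an integer root (rational root theorem: any rational root is an integer divisor of 264). Testing λ = 6:
  p(6) = 216 - 720 + 768 - 264 = 0  ✓
  Dividing out (λ - 6): p(λ) = (λ - 6)(λ² - 14λ + 44).
Step 3 — remaining eigenvalues from the quadratic λ² - 14λ + 44 = 0:
  Δ = 14² - 4·44 = 196 - 176 = 20,  λ = (14 ± √20)/2 = (14 ± 4.4721)/2 ≈ 9.2361 or 4.7639.
  Sorted: λ_1 = 9.2361,  λ_2 = 6,  λ_3 = 4.7639  (check: sum = 20 = tr ✓).

Step 4 — unit eigenvector for λ_1 ≈ 9.2361: v spans the null space of (Sigma - λ_1 I), whose rows are
  r_1 = (-0.2361, 1, 0),  r_2 = (1, -4.2361, 0),  r_3 = (0, 0, -3.2361).
  v is orthogonal to every row, so take v ∝ r_1 × r_3 = ((1)·(-3.2361) - (0)·(0), (0)·(0) - (-0.2361)·(-3.2361), (-0.2361)·(0) - (1)·(0)) ≈ (-3.2361, -0.7639, 0).
  Rescale (multiply by -1 so the first nonzero entry is positive): u = (3.2361, 0.7639, 0).
  ||u|| = √((3.2361)² + (0.7639)² + (0)²) = √(11.0557) ≈ 3.325,  v_1 = u/||u|| ≈ (0.9732, 0.2298, 0) (||v_1|| = 1).

λ_1 = 9.2361,  λ_2 = 6,  λ_3 = 4.7639;  v_1 ≈ (0.9732, 0.2298, 0)


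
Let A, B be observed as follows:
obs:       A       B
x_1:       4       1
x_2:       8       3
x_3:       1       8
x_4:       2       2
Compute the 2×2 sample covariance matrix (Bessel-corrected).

Step 1 — column means:
  mean(A) = (4 + 8 + 1 + 2) / 4 = 15/4 = 3.75
  mean(B) = (1 + 3 + 8 + 2) / 4 = 14/4 = 3.5

Step 2 — sample covariance S[i,j] = (1/(n-1)) · Σ_k (x_{k,i} - mean_i) · (x_{k,j} - mean_j), with n-1 = 3.
  S[A,A] = ((0.25)·(0.25) + (4.25)·(4.25) + (-2.75)·(-2.75) + (-1.75)·(-1.75)) / 3 = 28.75/3 = 9.5833
  S[A,B] = ((0.25)·(-2.5) + (4.25)·(-0.5) + (-2.75)·(4.5) + (-1.75)·(-1.5)) / 3 = -12.5/3 = -4.1667
  S[B,B] = ((-2.5)·(-2.5) + (-0.5)·(-0.5) + (4.5)·(4.5) + (-1.5)·(-1.5)) / 3 = 29/3 = 9.6667

S is symmetric (S[j,i] = S[i,j]). Assembling:

S = [[9.5833, -4.1667],
 [-4.1667, 9.6667]]


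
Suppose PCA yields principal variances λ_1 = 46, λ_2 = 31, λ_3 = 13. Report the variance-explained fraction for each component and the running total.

Step 1 — total variance = trace(Sigma) = Σ λ_i = 46 + 31 + 13 = 90.

Step 2 — fraction explained by component i = λ_i / Σ λ:
  PC1: 46/90 = 0.5111
  PC2: 31/90 = 0.3444
  PC3: 13/90 = 0.1444

Step 3 — cumulative fraction after k components = (λ_1 + ... + λ_k) / Σ λ:
  k = 1: 46/90 = 0.5111
  k = 2: (46 + 31)/90 = 77/90 = 0.8556
  k = 3: (46 + 31 + 13)/90 = 90/90 = 1

Summary (fraction, with percent):

explained: PC1 0.5111 (51.11%), PC2 0.3444 (34.44%), PC3 0.1444 (14.44%);  cumulative: 0.5111, 0.8556, 1


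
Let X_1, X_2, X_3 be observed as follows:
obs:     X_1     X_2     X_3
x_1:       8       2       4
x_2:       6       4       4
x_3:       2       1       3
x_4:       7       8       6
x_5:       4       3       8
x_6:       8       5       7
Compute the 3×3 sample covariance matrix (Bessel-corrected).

Step 1 — column means:
  mean(X_1) = (8 + 6 + 2 + 7 + 4 + 8) / 6 = 35/6 = 5.8333
  mean(X_2) = (2 + 4 + 1 + 8 + 3 + 5) / 6 = 23/6 = 3.8333
  mean(X_3) = (4 + 4 + 3 + 6 + 8 + 7) / 6 = 32/6 = 5.3333

Step 2 — sample covariance S[i,j] = (1/(n-1)) · Σ_k (x_{k,i} - mean_i) · (x_{k,j} - mean_j), with n-1 = 5.
  S[X_1,X_1] = ((2.1667)·(2.1667) + (0.1667)·(0.1667) + (-3.8333)·(-3.8333) + (1.1667)·(1.1667) + (-1.8333)·(-1.8333) + (2.1667)·(2.1667)) / 5 = 28.8333/5 = 5.7667
  S[X_1,X_2] = ((2.1667)·(-1.8333) + (0.1667)·(0.1667) + (-3.8333)·(-2.8333) + (1.1667)·(4.1667) + (-1.8333)·(-0.8333) + (2.1667)·(1.1667)) / 5 = 15.8333/5 = 3.1667
  S[X_1,X_3] = ((2.1667)·(-1.3333) + (0.1667)·(-1.3333) + (-3.8333)·(-2.3333) + (1.1667)·(0.6667) + (-1.8333)·(2.6667) + (2.1667)·(1.6667)) / 5 = 5.3333/5 = 1.0667
  S[X_2,X_2] = ((-1.8333)·(-1.8333) + (0.1667)·(0.1667) + (-2.8333)·(-2.8333) + (4.1667)·(4.1667) + (-0.8333)·(-0.8333) + (1.1667)·(1.1667)) / 5 = 30.8333/5 = 6.1667
  S[X_2,X_3] = ((-1.8333)·(-1.3333) + (0.1667)·(-1.3333) + (-2.8333)·(-2.3333) + (4.1667)·(0.6667) + (-0.8333)·(2.6667) + (1.1667)·(1.6667)) / 5 = 11.3333/5 = 2.2667
  S[X_3,X_3] = ((-1.3333)·(-1.3333) + (-1.3333)·(-1.3333) + (-2.3333)·(-2.3333) + (0.6667)·(0.6667) + (2.6667)·(2.6667) + (1.6667)·(1.6667)) / 5 = 19.3333/5 = 3.8667

S is symmetric (S[j,i] = S[i,j]). Assembling:

S = [[5.7667, 3.1667, 1.0667],
 [3.1667, 6.1667, 2.2667],
 [1.0667, 2.2667, 3.8667]]


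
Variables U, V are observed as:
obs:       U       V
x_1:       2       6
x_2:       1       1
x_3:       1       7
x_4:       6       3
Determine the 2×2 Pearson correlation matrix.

Step 1 — column means:
  mean(U) = (2 + 1 + 1 + 6) / 4 = 10/4 = 2.5
  mean(V) = (6 + 1 + 7 + 3) / 4 = 17/4 = 4.25

Step 2 — sample variances and covariances s[i,j] = (1/(n-1)) · Σ_k (x_{k,i} - mean_i) · (x_{k,j} - mean_j), with n-1 = 3:
  s[U,U] = ((-0.5)·(-0.5) + (-1.5)·(-1.5) + (-1.5)·(-1.5) + (3.5)·(3.5)) / 3 = 17/3 = 5.6667
  s[U,V] = ((-0.5)·(1.75) + (-1.5)·(-3.25) + (-1.5)·(2.75) + (3.5)·(-1.25)) / 3 = -4.5/3 = -1.5
  s[V,V] = ((1.75)·(1.75) + (-3.25)·(-3.25) + (2.75)·(2.75) + (-1.25)·(-1.25)) / 3 = 22.75/3 = 7.5833
  Sample standard deviations s_i = √(s[i,i]):
  s(U) = √(5.6667) = 2.3805
  s(V) = √(7.5833) = 2.7538

Step 3 — r_{ij} = s_{ij} / (s_i · s_j):
  r[U,U] = 1 (diagonal).
  r[U,V] = -1.5 / (2.3805 · 2.7538) = -1.5 / 6.5553 = -0.2288
  r[V,V] = 1 (diagonal).

R is symmetric with unit diagonal. Assembling:

R = [[1, -0.2288],
 [-0.2288, 1]]


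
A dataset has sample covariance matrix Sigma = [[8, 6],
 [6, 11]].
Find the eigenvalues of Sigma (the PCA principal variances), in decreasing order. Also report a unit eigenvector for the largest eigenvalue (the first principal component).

Step 1 — characteristic polynomial of 2×2 Sigma:
  det(Sigma - λI) = λ² - trace · λ + det = 0.
  trace = 8 + 11 = 19, det = 8·11 - (6)² = 52.
Step 2 — discriminant:
  Δ = trace² - 4·det = 361 - 208 = 153.
Step 3 — eigenvalues:
  λ = (trace ± √Δ)/2 = (19 ± 12.3693)/2,
  λ_1 = 15.6847,  λ_2 = 3.3153.

Step 4 — unit eigenvector for λ_1: solve (Sigma - λ_1 I)v = 0. First row:
  (8 - 15.6847)·v_x + (6)·v_y = 0, i.e. (-7.6847)·v_x + (6)·v_y = 0,
  so v ∝ (b, λ_1 - a) = (6, 7.6847) = u.
  ||u|| = √((6)² + (7.6847)²) = √(95.054) ≈ 9.7496,
  v_1 = u/||u|| ≈ (0.6154, 0.7882) (||v_1|| = 1).

λ_1 = 15.6847,  λ_2 = 3.3153;  v_1 ≈ (0.6154, 0.7882)


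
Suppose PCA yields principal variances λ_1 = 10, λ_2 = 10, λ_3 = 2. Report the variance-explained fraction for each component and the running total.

Step 1 — total variance = trace(Sigma) = Σ λ_i = 10 + 10 + 2 = 22.

Step 2 — fraction explained by component i = λ_i / Σ λ:
  PC1: 10/22 = 0.4545
  PC2: 10/22 = 0.4545
  PC3: 2/22 = 0.0909

Step 3 — cumulative fraction after k components = (λ_1 + ... + λ_k) / Σ λ:
  k = 1: 10/22 = 0.4545
  k = 2: (10 + 10)/22 = 20/22 = 0.9091
  k = 3: (10 + 10 + 2)/22 = 22/22 = 1

Summary (fraction, with percent):

explained: PC1 0.4545 (45.45%), PC2 0.4545 (45.45%), PC3 0.0909 (9.09%);  cumulative: 0.4545, 0.9091, 1


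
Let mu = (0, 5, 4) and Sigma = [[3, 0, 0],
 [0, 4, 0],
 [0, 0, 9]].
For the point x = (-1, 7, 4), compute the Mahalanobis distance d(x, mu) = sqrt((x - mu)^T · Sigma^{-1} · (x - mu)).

Step 1 — centre the observation: (x - mu) = (-1, 2, 0).

Step 2 — invert Sigma (cofactor / det for 3×3, or solve directly):
  Sigma^{-1} = [[0.3333, 0, 0],
 [0, 0.25, 0],
 [0, 0, 0.1111]].

Step 3 — form the quadratic (x - mu)^T · Sigma^{-1} · (x - mu):
  Sigma^{-1} · (x - mu) = (-0.3333, 0.5, 0).
  (x - mu)^T · [Sigma^{-1} · (x - mu)] = (-1)·(-0.3333) + (2)·(0.5) + (0)·(0) = 1.3333.

Step 4 — take square root: d = √(1.3333) ≈ 1.1547.

d(x, mu) = √(1.3333) ≈ 1.1547


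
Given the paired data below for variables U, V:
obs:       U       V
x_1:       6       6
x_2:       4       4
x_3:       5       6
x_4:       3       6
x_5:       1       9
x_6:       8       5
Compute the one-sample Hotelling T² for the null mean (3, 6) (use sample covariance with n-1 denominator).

Step 1 — sample mean vector:
  mean(U) = (6 + 4 + 5 + 3 + 1 + 8) / 6 = 27/6 = 4.5
  mean(V) = (6 + 4 + 6 + 6 + 9 + 5) / 6 = 36/6 = 6
  x̄ = (4.5, 6),  deviation x̄ - mu_0 = (4.5, 6) - (3, 6) = (1.5, 0).

Step 2 — sample covariance matrix, S[i,j] = (1/(n-1)) · Σ_k (x_{k,i} - mean_i) · (x_{k,j} - mean_j), divisor n-1 = 5:
  S[U,U] = ((1.5)·(1.5) + (-0.5)·(-0.5) + (0.5)·(0.5) + (-1.5)·(-1.5) + (-3.5)·(-3.5) + (3.5)·(3.5)) / 5 = 29.5/5 = 5.9
  S[U,V] = ((1.5)·(0) + (-0.5)·(-2) + (0.5)·(0) + (-1.5)·(0) + (-3.5)·(3) + (3.5)·(-1)) / 5 = -13/5 = -2.6
  S[V,V] = ((0)·(0) + (-2)·(-2) + (0)·(0) + (0)·(0) + (3)·(3) + (-1)·(-1)) / 5 = 14/5 = 2.8
  S = [[5.9, -2.6],
 [-2.6, 2.8]].

Step 3 — invert S. det(S) = 5.9·2.8 - (-2.6)² = 9.76.
  S^{-1} = (1/det) · [[d, -b], [-b, a]] = [[0.2869, 0.2664],
 [0.2664, 0.6045]].

Step 4 — quadratic form (x̄ - mu_0)^T · S^{-1} · (x̄ - mu_0):
  S^{-1} · (x̄ - mu_0) = (0.4303, 0.3996),
  (x̄ - mu_0)^T · [...] = (1.5)·(0.4303) + (0)·(0.3996) = 0.6455.

Step 5 — scale by n: T² = 6 · 0.6455 = 3.873.

T² ≈ 3.873


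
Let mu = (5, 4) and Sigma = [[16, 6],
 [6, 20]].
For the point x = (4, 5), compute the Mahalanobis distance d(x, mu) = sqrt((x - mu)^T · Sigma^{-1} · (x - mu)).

Step 1 — centre the observation: (x - mu) = (-1, 1).

Step 2 — invert Sigma. det(Sigma) = 16·20 - (6)² = 284.
  Sigma^{-1} = (1/det) · [[d, -b], [-b, a]] = [[0.0704, -0.0211],
 [-0.0211, 0.0563]].

Step 3 — form the quadratic (x - mu)^T · Sigma^{-1} · (x - mu):
  Sigma^{-1} · (x - mu) = (-0.0915, 0.0775).
  (x - mu)^T · [Sigma^{-1} · (x - mu)] = (-1)·(-0.0915) + (1)·(0.0775) = 0.169.

Step 4 — take square root: d = √(0.169) ≈ 0.4111.

d(x, mu) = √(0.169) ≈ 0.4111


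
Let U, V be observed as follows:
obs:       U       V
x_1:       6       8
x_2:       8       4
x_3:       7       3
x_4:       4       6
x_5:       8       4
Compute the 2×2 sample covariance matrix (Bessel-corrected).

Step 1 — column means:
  mean(U) = (6 + 8 + 7 + 4 + 8) / 5 = 33/5 = 6.6
  mean(V) = (8 + 4 + 3 + 6 + 4) / 5 = 25/5 = 5

Step 2 — sample covariance S[i,j] = (1/(n-1)) · Σ_k (x_{k,i} - mean_i) · (x_{k,j} - mean_j), with n-1 = 4.
  S[U,U] = ((-0.6)·(-0.6) + (1.4)·(1.4) + (0.4)·(0.4) + (-2.6)·(-2.6) + (1.4)·(1.4)) / 4 = 11.2/4 = 2.8
  S[U,V] = ((-0.6)·(3) + (1.4)·(-1) + (0.4)·(-2) + (-2.6)·(1) + (1.4)·(-1)) / 4 = -8/4 = -2
  S[V,V] = ((3)·(3) + (-1)·(-1) + (-2)·(-2) + (1)·(1) + (-1)·(-1)) / 4 = 16/4 = 4

S is symmetric (S[j,i] = S[i,j]). Assembling:

S = [[2.8, -2],
 [-2, 4]]


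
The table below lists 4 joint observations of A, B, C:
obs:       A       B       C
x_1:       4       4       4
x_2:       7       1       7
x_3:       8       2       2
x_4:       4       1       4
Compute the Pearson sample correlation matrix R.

Step 1 — column means:
  mean(A) = (4 + 7 + 8 + 4) / 4 = 23/4 = 5.75
  mean(B) = (4 + 1 + 2 + 1) / 4 = 8/4 = 2
  mean(C) = (4 + 7 + 2 + 4) / 4 = 17/4 = 4.25

Step 2 — sample variances and covariances s[i,j] = (1/(n-1)) · Σ_k (x_{k,i} - mean_i) · (x_{k,j} - mean_j), with n-1 = 3:
  s[A,A] = ((-1.75)·(-1.75) + (1.25)·(1.25) + (2.25)·(2.25) + (-1.75)·(-1.75)) / 3 = 12.75/3 = 4.25
  s[A,B] = ((-1.75)·(2) + (1.25)·(-1) + (2.25)·(0) + (-1.75)·(-1)) / 3 = -3/3 = -1
  s[A,C] = ((-1.75)·(-0.25) + (1.25)·(2.75) + (2.25)·(-2.25) + (-1.75)·(-0.25)) / 3 = -0.75/3 = -0.25
  s[B,B] = ((2)·(2) + (-1)·(-1) + (0)·(0) + (-1)·(-1)) / 3 = 6/3 = 2
  s[B,C] = ((2)·(-0.25) + (-1)·(2.75) + (0)·(-2.25) + (-1)·(-0.25)) / 3 = -3/3 = -1
  s[C,C] = ((-0.25)·(-0.25) + (2.75)·(2.75) + (-2.25)·(-2.25) + (-0.25)·(-0.25)) / 3 = 12.75/3 = 4.25
  Sample standard deviations s_i = √(s[i,i]):
  s(A) = √(4.25) = 2.0616
  s(B) = √(2) = 1.4142
  s(C) = √(4.25) = 2.0616

Step 3 — r_{ij} = s_{ij} / (s_i · s_j):
  r[A,A] = 1 (diagonal).
  r[A,B] = -1 / (2.0616 · 1.4142) = -1 / 2.9155 = -0.343
  r[A,C] = -0.25 / (2.0616 · 2.0616) = -0.25 / 4.25 = -0.0588
  r[B,B] = 1 (diagonal).
  r[B,C] = -1 / (1.4142 · 2.0616) = -1 / 2.9155 = -0.343
  r[C,C] = 1 (diagonal).

R is symmetric with unit diagonal. Assembling:

R = [[1, -0.343, -0.0588],
 [-0.343, 1, -0.343],
 [-0.0588, -0.343, 1]]


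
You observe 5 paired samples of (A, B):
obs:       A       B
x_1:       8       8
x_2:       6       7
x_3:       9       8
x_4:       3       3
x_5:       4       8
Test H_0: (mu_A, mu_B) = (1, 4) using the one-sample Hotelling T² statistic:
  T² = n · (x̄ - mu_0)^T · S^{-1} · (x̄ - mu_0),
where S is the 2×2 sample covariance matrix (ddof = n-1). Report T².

Step 1 — sample mean vector:
  mean(A) = (8 + 6 + 9 + 3 + 4) / 5 = 30/5 = 6
  mean(B) = (8 + 7 + 8 + 3 + 8) / 5 = 34/5 = 6.8
  x̄ = (6, 6.8),  deviation x̄ - mu_0 = (6, 6.8) - (1, 4) = (5, 2.8).

Step 2 — sample covariance matrix, S[i,j] = (1/(n-1)) · Σ_k (x_{k,i} - mean_i) · (x_{k,j} - mean_j), divisor n-1 = 4:
  S[A,A] = ((2)·(2) + (0)·(0) + (3)·(3) + (-3)·(-3) + (-2)·(-2)) / 4 = 26/4 = 6.5
  S[A,B] = ((2)·(1.2) + (0)·(0.2) + (3)·(1.2) + (-3)·(-3.8) + (-2)·(1.2)) / 4 = 15/4 = 3.75
  S[B,B] = ((1.2)·(1.2) + (0.2)·(0.2) + (1.2)·(1.2) + (-3.8)·(-3.8) + (1.2)·(1.2)) / 4 = 18.8/4 = 4.7
  S = [[6.5, 3.75],
 [3.75, 4.7]].

Step 3 — invert S. det(S) = 6.5·4.7 - (3.75)² = 16.4875.
  S^{-1} = (1/det) · [[d, -b], [-b, a]] = [[0.2851, -0.2274],
 [-0.2274, 0.3942]].

Step 4 — quadratic form (x̄ - mu_0)^T · S^{-1} · (x̄ - mu_0):
  S^{-1} · (x̄ - mu_0) = (0.7885, -0.0334),
  (x̄ - mu_0)^T · [...] = (5)·(0.7885) + (2.8)·(-0.0334) = 3.849.

Step 5 — scale by n: T² = 5 · 3.849 = 19.2449.

T² ≈ 19.2449


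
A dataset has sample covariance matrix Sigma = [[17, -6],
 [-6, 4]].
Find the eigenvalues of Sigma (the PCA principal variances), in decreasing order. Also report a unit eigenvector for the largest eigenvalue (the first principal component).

Step 1 — characteristic polynomial of 2×2 Sigma:
  det(Sigma - λI) = λ² - trace · λ + det = 0.
  trace = 17 + 4 = 21, det = 17·4 - (-6)² = 32.
Step 2 — discriminant:
  Δ = trace² - 4·det = 441 - 128 = 313.
Step 3 — eigenvalues:
  λ = (trace ± √Δ)/2 = (21 ± 17.6918)/2,
  λ_1 = 19.3459,  λ_2 = 1.6541.

Step 4 — unit eigenvector for λ_1: solve (Sigma - λ_1 I)v = 0. First row:
  (17 - 19.3459)·v_x + (-6)·v_y = 0, i.e. (-2.3459)·v_x + (-6)·v_y = 0,
  so v ∝ (b, λ_1 - a) = (-6, 2.3459); multiply by -1 so the first entry is positive: u = (6, -2.3459).
  ||u|| = √((6)² + (-2.3459)²) = √(41.5033) ≈ 6.4423,
  v_1 = u/||u|| ≈ (0.9313, -0.3641) (||v_1|| = 1).

λ_1 = 19.3459,  λ_2 = 1.6541;  v_1 ≈ (0.9313, -0.3641)


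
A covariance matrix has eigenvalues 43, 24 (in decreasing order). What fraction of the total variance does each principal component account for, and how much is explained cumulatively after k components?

Step 1 — total variance = trace(Sigma) = Σ λ_i = 43 + 24 = 67.

Step 2 — fraction explained by component i = λ_i / Σ λ:
  PC1: 43/67 = 0.6418
  PC2: 24/67 = 0.3582

Step 3 — cumulative fraction after k components = (λ_1 + ... + λ_k) / Σ λ:
  k = 1: 43/67 = 0.6418
  k = 2: (43 + 24)/67 = 67/67 = 1

Summary (fraction, with percent):

explained: PC1 0.6418 (64.18%), PC2 0.3582 (35.82%);  cumulative: 0.6418, 1


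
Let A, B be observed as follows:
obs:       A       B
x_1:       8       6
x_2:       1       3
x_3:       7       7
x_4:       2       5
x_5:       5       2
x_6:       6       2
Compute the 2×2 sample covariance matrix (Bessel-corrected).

Step 1 — column means:
  mean(A) = (8 + 1 + 7 + 2 + 5 + 6) / 6 = 29/6 = 4.8333
  mean(B) = (6 + 3 + 7 + 5 + 2 + 2) / 6 = 25/6 = 4.1667

Step 2 — sample covariance S[i,j] = (1/(n-1)) · Σ_k (x_{k,i} - mean_i) · (x_{k,j} - mean_j), with n-1 = 5.
  S[A,A] = ((3.1667)·(3.1667) + (-3.8333)·(-3.8333) + (2.1667)·(2.1667) + (-2.8333)·(-2.8333) + (0.1667)·(0.1667) + (1.1667)·(1.1667)) / 5 = 38.8333/5 = 7.7667
  S[A,B] = ((3.1667)·(1.8333) + (-3.8333)·(-1.1667) + (2.1667)·(2.8333) + (-2.8333)·(0.8333) + (0.1667)·(-2.1667) + (1.1667)·(-2.1667)) / 5 = 11.1667/5 = 2.2333
  S[B,B] = ((1.8333)·(1.8333) + (-1.1667)·(-1.1667) + (2.8333)·(2.8333) + (0.8333)·(0.8333) + (-2.1667)·(-2.1667) + (-2.1667)·(-2.1667)) / 5 = 22.8333/5 = 4.5667

S is symmetric (S[j,i] = S[i,j]). Assembling:

S = [[7.7667, 2.2333],
 [2.2333, 4.5667]]


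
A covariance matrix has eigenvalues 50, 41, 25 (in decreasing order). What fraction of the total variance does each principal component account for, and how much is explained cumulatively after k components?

Step 1 — total variance = trace(Sigma) = Σ λ_i = 50 + 41 + 25 = 116.

Step 2 — fraction explained by component i = λ_i / Σ λ:
  PC1: 50/116 = 0.431
  PC2: 41/116 = 0.3534
  PC3: 25/116 = 0.2155

Step 3 — cumulative fraction after k components = (λ_1 + ... + λ_k) / Σ λ:
  k = 1: 50/116 = 0.431
  k = 2: (50 + 41)/116 = 91/116 = 0.7845
  k = 3: (50 + 41 + 25)/116 = 116/116 = 1

Summary (fraction, with percent):

explained: PC1 0.431 (43.1%), PC2 0.3534 (35.34%), PC3 0.2155 (21.55%);  cumulative: 0.431, 0.7845, 1


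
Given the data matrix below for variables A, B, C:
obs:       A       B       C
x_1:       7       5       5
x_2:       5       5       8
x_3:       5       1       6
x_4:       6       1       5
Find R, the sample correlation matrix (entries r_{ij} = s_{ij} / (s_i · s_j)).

Step 1 — column means:
  mean(A) = (7 + 5 + 5 + 6) / 4 = 23/4 = 5.75
  mean(B) = (5 + 5 + 1 + 1) / 4 = 12/4 = 3
  mean(C) = (5 + 8 + 6 + 5) / 4 = 24/4 = 6

Step 2 — sample variances and covariances s[i,j] = (1/(n-1)) · Σ_k (x_{k,i} - mean_i) · (x_{k,j} - mean_j), with n-1 = 3:
  s[A,A] = ((1.25)·(1.25) + (-0.75)·(-0.75) + (-0.75)·(-0.75) + (0.25)·(0.25)) / 3 = 2.75/3 = 0.9167
  s[A,B] = ((1.25)·(2) + (-0.75)·(2) + (-0.75)·(-2) + (0.25)·(-2)) / 3 = 2/3 = 0.6667
  s[A,C] = ((1.25)·(-1) + (-0.75)·(2) + (-0.75)·(0) + (0.25)·(-1)) / 3 = -3/3 = -1
  s[B,B] = ((2)·(2) + (2)·(2) + (-2)·(-2) + (-2)·(-2)) / 3 = 16/3 = 5.3333
  s[B,C] = ((2)·(-1) + (2)·(2) + (-2)·(0) + (-2)·(-1)) / 3 = 4/3 = 1.3333
  s[C,C] = ((-1)·(-1) + (2)·(2) + (0)·(0) + (-1)·(-1)) / 3 = 6/3 = 2
  Sample standard deviations s_i = √(s[i,i]):
  s(A) = √(0.9167) = 0.9574
  s(B) = √(5.3333) = 2.3094
  s(C) = √(2) = 1.4142

Step 3 — r_{ij} = s_{ij} / (s_i · s_j):
  r[A,A] = 1 (diagonal).
  r[A,B] = 0.6667 / (0.9574 · 2.3094) = 0.6667 / 2.2111 = 0.3015
  r[A,C] = -1 / (0.9574 · 1.4142) = -1 / 1.354 = -0.7385
  r[B,B] = 1 (diagonal).
  r[B,C] = 1.3333 / (2.3094 · 1.4142) = 1.3333 / 3.266 = 0.4082
  r[C,C] = 1 (diagonal).

R is symmetric with unit diagonal. Assembling:

R = [[1, 0.3015, -0.7385],
 [0.3015, 1, 0.4082],
 [-0.7385, 0.4082, 1]]


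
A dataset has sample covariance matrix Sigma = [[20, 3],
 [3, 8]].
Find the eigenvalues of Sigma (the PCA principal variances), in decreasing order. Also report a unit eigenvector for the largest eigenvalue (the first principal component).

Step 1 — characteristic polynomial of 2×2 Sigma:
  det(Sigma - λI) = λ² - trace · λ + det = 0.
  trace = 20 + 8 = 28, det = 20·8 - (3)² = 151.
Step 2 — discriminant:
  Δ = trace² - 4·det = 784 - 604 = 180.
Step 3 — eigenvalues:
  λ = (trace ± √Δ)/2 = (28 ± 13.4164)/2,
  λ_1 = 20.7082,  λ_2 = 7.2918.

Step 4 — unit eigenvector for λ_1: solve (Sigma - λ_1 I)v = 0. First row:
  (20 - 20.7082)·v_x + (3)·v_y = 0, i.e. (-0.7082)·v_x + (3)·v_y = 0,
  so v ∝ (b, λ_1 - a) = (3, 0.7082) = u.
  ||u|| = √((3)² + (0.7082)²) = √(9.5016) ≈ 3.0825,
  v_1 = u/||u|| ≈ (0.9732, 0.2298) (||v_1|| = 1).

λ_1 = 20.7082,  λ_2 = 7.2918;  v_1 ≈ (0.9732, 0.2298)


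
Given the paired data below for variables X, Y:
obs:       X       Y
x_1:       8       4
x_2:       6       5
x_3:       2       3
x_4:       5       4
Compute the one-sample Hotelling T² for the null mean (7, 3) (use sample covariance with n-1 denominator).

Step 1 — sample mean vector:
  mean(X) = (8 + 6 + 2 + 5) / 4 = 21/4 = 5.25
  mean(Y) = (4 + 5 + 3 + 4) / 4 = 16/4 = 4
  x̄ = (5.25, 4),  deviation x̄ - mu_0 = (5.25, 4) - (7, 3) = (-1.75, 1).

Step 2 — sample covariance matrix, S[i,j] = (1/(n-1)) · Σ_k (x_{k,i} - mean_i) · (x_{k,j} - mean_j), divisor n-1 = 3:
  S[X,X] = ((2.75)·(2.75) + (0.75)·(0.75) + (-3.25)·(-3.25) + (-0.25)·(-0.25)) / 3 = 18.75/3 = 6.25
  S[X,Y] = ((2.75)·(0) + (0.75)·(1) + (-3.25)·(-1) + (-0.25)·(0)) / 3 = 4/3 = 1.3333
  S[Y,Y] = ((0)·(0) + (1)·(1) + (-1)·(-1) + (0)·(0)) / 3 = 2/3 = 0.6667
  S = [[6.25, 1.3333],
 [1.3333, 0.6667]].

Step 3 — invert S. det(S) = 6.25·0.6667 - (1.3333)² = 2.3889.
  S^{-1} = (1/det) · [[d, -b], [-b, a]] = [[0.2791, -0.5581],
 [-0.5581, 2.6163]].

Step 4 — quadratic form (x̄ - mu_0)^T · S^{-1} · (x̄ - mu_0):
  S^{-1} · (x̄ - mu_0) = (-1.0465, 3.593),
  (x̄ - mu_0)^T · [...] = (-1.75)·(-1.0465) + (1)·(3.593) = 5.4244.

Step 5 — scale by n: T² = 4 · 5.4244 = 21.6977.

T² ≈ 21.6977


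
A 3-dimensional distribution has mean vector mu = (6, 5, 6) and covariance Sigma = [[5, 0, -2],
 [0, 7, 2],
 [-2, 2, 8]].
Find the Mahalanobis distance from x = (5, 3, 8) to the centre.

Step 1 — centre the observation: (x - mu) = (-1, -2, 2).

Step 2 — invert Sigma (cofactor / det for 3×3, or solve directly):
  Sigma^{-1} = [[0.2241, -0.0172, 0.0603],
 [-0.0172, 0.1552, -0.0431],
 [0.0603, -0.0431, 0.1509]].

Step 3 — form the quadratic (x - mu)^T · Sigma^{-1} · (x - mu):
  Sigma^{-1} · (x - mu) = (-0.069, -0.3793, 0.3276).
  (x - mu)^T · [Sigma^{-1} · (x - mu)] = (-1)·(-0.069) + (-2)·(-0.3793) + (2)·(0.3276) = 1.4828.

Step 4 — take square root: d = √(1.4828) ≈ 1.2177.

d(x, mu) = √(1.4828) ≈ 1.2177


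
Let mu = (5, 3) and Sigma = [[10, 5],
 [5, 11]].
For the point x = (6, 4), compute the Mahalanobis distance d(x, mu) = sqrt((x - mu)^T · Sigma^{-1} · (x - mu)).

Step 1 — centre the observation: (x - mu) = (1, 1).

Step 2 — invert Sigma. det(Sigma) = 10·11 - (5)² = 85.
  Sigma^{-1} = (1/det) · [[d, -b], [-b, a]] = [[0.1294, -0.0588],
 [-0.0588, 0.1176]].

Step 3 — form the quadratic (x - mu)^T · Sigma^{-1} · (x - mu):
  Sigma^{-1} · (x - mu) = (0.0706, 0.0588).
  (x - mu)^T · [Sigma^{-1} · (x - mu)] = (1)·(0.0706) + (1)·(0.0588) = 0.1294.

Step 4 — take square root: d = √(0.1294) ≈ 0.3597.

d(x, mu) = √(0.1294) ≈ 0.3597


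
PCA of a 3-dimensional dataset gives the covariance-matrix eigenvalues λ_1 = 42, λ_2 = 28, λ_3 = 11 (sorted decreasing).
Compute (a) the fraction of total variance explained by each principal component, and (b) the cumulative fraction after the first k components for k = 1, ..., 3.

Step 1 — total variance = trace(Sigma) = Σ λ_i = 42 + 28 + 11 = 81.

Step 2 — fraction explained by component i = λ_i / Σ λ:
  PC1: 42/81 = 0.5185
  PC2: 28/81 = 0.3457
  PC3: 11/81 = 0.1358

Step 3 — cumulative fraction after k components = (λ_1 + ... + λ_k) / Σ λ:
  k = 1: 42/81 = 0.5185
  k = 2: (42 + 28)/81 = 70/81 = 0.8642
  k = 3: (42 + 28 + 11)/81 = 81/81 = 1

Summary (fraction, with percent):

explained: PC1 0.5185 (51.85%), PC2 0.3457 (34.57%), PC3 0.1358 (13.58%);  cumulative: 0.5185, 0.8642, 1


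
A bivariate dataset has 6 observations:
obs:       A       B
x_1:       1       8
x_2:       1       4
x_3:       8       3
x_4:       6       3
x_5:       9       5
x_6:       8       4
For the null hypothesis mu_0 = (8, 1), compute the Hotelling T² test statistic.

Step 1 — sample mean vector:
  mean(A) = (1 + 1 + 8 + 6 + 9 + 8) / 6 = 33/6 = 5.5
  mean(B) = (8 + 4 + 3 + 3 + 5 + 4) / 6 = 27/6 = 4.5
  x̄ = (5.5, 4.5),  deviation x̄ - mu_0 = (5.5, 4.5) - (8, 1) = (-2.5, 3.5).

Step 2 — sample covariance matrix, S[i,j] = (1/(n-1)) · Σ_k (x_{k,i} - mean_i) · (x_{k,j} - mean_j), divisor n-1 = 5:
  S[A,A] = ((-4.5)·(-4.5) + (-4.5)·(-4.5) + (2.5)·(2.5) + (0.5)·(0.5) + (3.5)·(3.5) + (2.5)·(2.5)) / 5 = 65.5/5 = 13.1
  S[A,B] = ((-4.5)·(3.5) + (-4.5)·(-0.5) + (2.5)·(-1.5) + (0.5)·(-1.5) + (3.5)·(0.5) + (2.5)·(-0.5)) / 5 = -17.5/5 = -3.5
  S[B,B] = ((3.5)·(3.5) + (-0.5)·(-0.5) + (-1.5)·(-1.5) + (-1.5)·(-1.5) + (0.5)·(0.5) + (-0.5)·(-0.5)) / 5 = 17.5/5 = 3.5
  S = [[13.1, -3.5],
 [-3.5, 3.5]].

Step 3 — invert S. det(S) = 13.1·3.5 - (-3.5)² = 33.6.
  S^{-1} = (1/det) · [[d, -b], [-b, a]] = [[0.1042, 0.1042],
 [0.1042, 0.3899]].

Step 4 — quadratic form (x̄ - mu_0)^T · S^{-1} · (x̄ - mu_0):
  S^{-1} · (x̄ - mu_0) = (0.1042, 1.1042),
  (x̄ - mu_0)^T · [...] = (-2.5)·(0.1042) + (3.5)·(1.1042) = 3.6042.

Step 5 — scale by n: T² = 6 · 3.6042 = 21.625.

T² ≈ 21.625


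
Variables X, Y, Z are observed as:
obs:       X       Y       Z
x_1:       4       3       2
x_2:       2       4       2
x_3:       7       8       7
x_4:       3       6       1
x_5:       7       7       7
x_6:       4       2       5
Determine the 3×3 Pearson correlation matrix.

Step 1 — column means:
  mean(X) = (4 + 2 + 7 + 3 + 7 + 4) / 6 = 27/6 = 4.5
  mean(Y) = (3 + 4 + 8 + 6 + 7 + 2) / 6 = 30/6 = 5
  mean(Z) = (2 + 2 + 7 + 1 + 7 + 5) / 6 = 24/6 = 4

Step 2 — sample variances and covariances s[i,j] = (1/(n-1)) · Σ_k (x_{k,i} - mean_i) · (x_{k,j} - mean_j), with n-1 = 5:
  s[X,X] = ((-0.5)·(-0.5) + (-2.5)·(-2.5) + (2.5)·(2.5) + (-1.5)·(-1.5) + (2.5)·(2.5) + (-0.5)·(-0.5)) / 5 = 21.5/5 = 4.3
  s[X,Y] = ((-0.5)·(-2) + (-2.5)·(-1) + (2.5)·(3) + (-1.5)·(1) + (2.5)·(2) + (-0.5)·(-3)) / 5 = 16/5 = 3.2
  s[X,Z] = ((-0.5)·(-2) + (-2.5)·(-2) + (2.5)·(3) + (-1.5)·(-3) + (2.5)·(3) + (-0.5)·(1)) / 5 = 25/5 = 5
  s[Y,Y] = ((-2)·(-2) + (-1)·(-1) + (3)·(3) + (1)·(1) + (2)·(2) + (-3)·(-3)) / 5 = 28/5 = 5.6
  s[Y,Z] = ((-2)·(-2) + (-1)·(-2) + (3)·(3) + (1)·(-3) + (2)·(3) + (-3)·(1)) / 5 = 15/5 = 3
  s[Z,Z] = ((-2)·(-2) + (-2)·(-2) + (3)·(3) + (-3)·(-3) + (3)·(3) + (1)·(1)) / 5 = 36/5 = 7.2
  Sample standard deviations s_i = √(s[i,i]):
  s(X) = √(4.3) = 2.0736
  s(Y) = √(5.6) = 2.3664
  s(Z) = √(7.2) = 2.6833

Step 3 — r_{ij} = s_{ij} / (s_i · s_j):
  r[X,X] = 1 (diagonal).
  r[X,Y] = 3.2 / (2.0736 · 2.3664) = 3.2 / 4.9071 = 0.6521
  r[X,Z] = 5 / (2.0736 · 2.6833) = 5 / 5.5642 = 0.8986
  r[Y,Y] = 1 (diagonal).
  r[Y,Z] = 3 / (2.3664 · 2.6833) = 3 / 6.3498 = 0.4725
  r[Z,Z] = 1 (diagonal).

R is symmetric with unit diagonal. Assembling:

R = [[1, 0.6521, 0.8986],
 [0.6521, 1, 0.4725],
 [0.8986, 0.4725, 1]]


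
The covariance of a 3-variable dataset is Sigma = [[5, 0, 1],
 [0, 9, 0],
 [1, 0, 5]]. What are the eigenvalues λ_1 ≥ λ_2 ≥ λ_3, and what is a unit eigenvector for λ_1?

Step 1 — characteristic polynomial p(λ) = det(λI - Sigma) = λ³ - tr·λ² + c_1·λ - det, where tr = trace, c_1 = sum of the principal 2×2 minors, det = det(Sigma):
  tr = 5 + 9 + 5 = 19,
  c_1 = (5·9 - (0)²) + (5·5 - (1)²) + (9·5 - (0)²) = 45 + 24 + 45 = 114,
  det = 5·(9·5 - (0)²) - (0)·((0)·5 - (0)·(1)) + (1)·((0)·(0) - 9·(1)) = 5·(45) - (0)·(0) + (1)·(-9) = 216.
  So p(λ) = λ³ - 19λ² + 114λ - 216.
Step 2 — look for an integer root (rational root theorem: any rational root is an integer divisor of 216). Testing λ = 4:
  p(4) = 64 - 304 + 456 - 216 = 0  ✓
  Dividing out (λ - 4): p(λ) = (λ - 4)(λ² - 15λ + 54).
Step 3 — remaining eigenvalues from the quadratic λ² - 15λ + 54 = 0:
  Δ = 15² - 4·54 = 225 - 216 = 9,  λ = (15 ± √9)/2 = (15 ± 3)/2 = 9 or 6.
  Sorted: λ_1 = 9,  λ_2 = 6,  λ_3 = 4  (check: sum = 19 = tr ✓).

Step 4 — unit eigenvector for λ_1 = 9: v spans the null space of (Sigma - λ_1 I), whose rows are
  r_1 = (-4, 0, 1),  r_2 = (0, 0, 0),  r_3 = (1, 0, -4).
  v is orthogonal to every row, so take v ∝ r_1 × r_3 = ((0)·(-4) - (1)·(0), (1)·(1) - (-4)·(-4), (-4)·(0) - (0)·(1)) = (0, -15, 0).
  Rescale (divide by 15; multiply by -1 so the first nonzero entry is positive): u = (0, 1, 0).
  ||u|| = √((0)² + (1)² + (0)²) = √(1) = 1,  v_1 = u/||u|| ≈ (0, 1, 0) (||v_1|| = 1).

λ_1 = 9,  λ_2 = 6,  λ_3 = 4;  v_1 ≈ (0, 1, 0)


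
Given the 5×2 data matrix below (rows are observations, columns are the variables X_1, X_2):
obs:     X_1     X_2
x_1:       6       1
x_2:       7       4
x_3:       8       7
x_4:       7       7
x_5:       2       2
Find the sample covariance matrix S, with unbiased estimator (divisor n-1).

Step 1 — column means:
  mean(X_1) = (6 + 7 + 8 + 7 + 2) / 5 = 30/5 = 6
  mean(X_2) = (1 + 4 + 7 + 7 + 2) / 5 = 21/5 = 4.2

Step 2 — sample covariance S[i,j] = (1/(n-1)) · Σ_k (x_{k,i} - mean_i) · (x_{k,j} - mean_j), with n-1 = 4.
  S[X_1,X_1] = ((0)·(0) + (1)·(1) + (2)·(2) + (1)·(1) + (-4)·(-4)) / 4 = 22/4 = 5.5
  S[X_1,X_2] = ((0)·(-3.2) + (1)·(-0.2) + (2)·(2.8) + (1)·(2.8) + (-4)·(-2.2)) / 4 = 17/4 = 4.25
  S[X_2,X_2] = ((-3.2)·(-3.2) + (-0.2)·(-0.2) + (2.8)·(2.8) + (2.8)·(2.8) + (-2.2)·(-2.2)) / 4 = 30.8/4 = 7.7

S is symmetric (S[j,i] = S[i,j]). Assembling:

S = [[5.5, 4.25],
 [4.25, 7.7]]


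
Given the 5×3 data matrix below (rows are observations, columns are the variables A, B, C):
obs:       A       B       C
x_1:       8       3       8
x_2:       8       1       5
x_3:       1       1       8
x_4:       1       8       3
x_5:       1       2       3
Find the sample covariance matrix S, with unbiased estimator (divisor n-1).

Step 1 — column means:
  mean(A) = (8 + 8 + 1 + 1 + 1) / 5 = 19/5 = 3.8
  mean(B) = (3 + 1 + 1 + 8 + 2) / 5 = 15/5 = 3
  mean(C) = (8 + 5 + 8 + 3 + 3) / 5 = 27/5 = 5.4

Step 2 — sample covariance S[i,j] = (1/(n-1)) · Σ_k (x_{k,i} - mean_i) · (x_{k,j} - mean_j), with n-1 = 4.
  S[A,A] = ((4.2)·(4.2) + (4.2)·(4.2) + (-2.8)·(-2.8) + (-2.8)·(-2.8) + (-2.8)·(-2.8)) / 4 = 58.8/4 = 14.7
  S[A,B] = ((4.2)·(0) + (4.2)·(-2) + (-2.8)·(-2) + (-2.8)·(5) + (-2.8)·(-1)) / 4 = -14/4 = -3.5
  S[A,C] = ((4.2)·(2.6) + (4.2)·(-0.4) + (-2.8)·(2.6) + (-2.8)·(-2.4) + (-2.8)·(-2.4)) / 4 = 15.4/4 = 3.85
  S[B,B] = ((0)·(0) + (-2)·(-2) + (-2)·(-2) + (5)·(5) + (-1)·(-1)) / 4 = 34/4 = 8.5
  S[B,C] = ((0)·(2.6) + (-2)·(-0.4) + (-2)·(2.6) + (5)·(-2.4) + (-1)·(-2.4)) / 4 = -14/4 = -3.5
  S[C,C] = ((2.6)·(2.6) + (-0.4)·(-0.4) + (2.6)·(2.6) + (-2.4)·(-2.4) + (-2.4)·(-2.4)) / 4 = 25.2/4 = 6.3

S is symmetric (S[j,i] = S[i,j]). Assembling:

S = [[14.7, -3.5, 3.85],
 [-3.5, 8.5, -3.5],
 [3.85, -3.5, 6.3]]
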